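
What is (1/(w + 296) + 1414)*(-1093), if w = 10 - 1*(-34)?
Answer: -525471773/340 ≈ -1.5455e+6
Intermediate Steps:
w = 44 (w = 10 + 34 = 44)
(1/(w + 296) + 1414)*(-1093) = (1/(44 + 296) + 1414)*(-1093) = (1/340 + 1414)*(-1093) = (480761/340)*(-1093) = -525471773/340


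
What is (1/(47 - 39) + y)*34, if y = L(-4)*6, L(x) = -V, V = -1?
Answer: 833/4 ≈ 208.25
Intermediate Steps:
L(x) = 1 (L(x) = -1*(-1) = 1)
y = 6 (y = 1*6 = 6)
(1/(47 - 39) + y)*34 = (1/(47 - 39) + 6)*34 = (1/8 + 6)*34 = (⅛ + 6)*34 = (49/8)*34 = 833/4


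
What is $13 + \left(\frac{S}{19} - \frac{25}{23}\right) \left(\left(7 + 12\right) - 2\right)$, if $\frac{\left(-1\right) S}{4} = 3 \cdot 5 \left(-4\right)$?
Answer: $\frac{91446}{437} \approx 209.26$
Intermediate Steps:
$S = 240$ ($S = - 4 \cdot 3 \cdot 5 \left(-4\right) = - 4 \cdot 15 \left(-4\right) = \left(-4\right) \left(-60\right) = 240$)
$13 + \left(\frac{S}{19} - \frac{25}{23}\right) \left(\left(7 + 12\right) - 2\right) = 13 + \left(\frac{240}{19} - \frac{25}{23}\right) \left(\left(7 + 12\right) - 2\right) = 13 + \left(240 \cdot \frac{1}{19} - \frac{25}{23}\right) \left(19 - 2\right) = 13 + \left(\frac{240}{19} - \frac{25}{23}\right) 17 = 13 + \frac{5045}{437} \cdot 17 = 13 + \frac{85765}{437} = \frac{91446}{437}$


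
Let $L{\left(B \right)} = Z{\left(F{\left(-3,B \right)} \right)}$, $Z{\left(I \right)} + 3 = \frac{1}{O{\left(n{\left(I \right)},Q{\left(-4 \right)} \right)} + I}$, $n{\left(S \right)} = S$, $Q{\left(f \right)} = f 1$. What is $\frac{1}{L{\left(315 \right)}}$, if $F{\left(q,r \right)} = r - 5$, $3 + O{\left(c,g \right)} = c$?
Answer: $- \frac{617}{1850} \approx -0.33351$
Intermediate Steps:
$Q{\left(f \right)} = f$
$O{\left(c,g \right)} = -3 + c$
$F{\left(q,r \right)} = -5 + r$
$Z{\left(I \right)} = -3 + \frac{1}{-3 + 2 I}$ ($Z{\left(I \right)} = -3 + \frac{1}{\left(-3 + I\right) + I} = -3 + \frac{1}{-3 + 2 I}$)
$L{\left(B \right)} = \frac{2 \left(20 - 3 B\right)}{-13 + 2 B}$ ($L{\left(B \right)} = \frac{2 \left(5 - 3 \left(-5 + B\right)\right)}{-3 + 2 \left(-5 + B\right)} = \frac{2 \left(5 - \left(-15 + 3 B\right)\right)}{-3 + \left(-10 + 2 B\right)} = \frac{2 \left(20 - 3 B\right)}{-13 + 2 B}$)
$\frac{1}{L{\left(315 \right)}} = \frac{1}{2 \frac{1}{-13 + 2 \cdot 315} \left(20 - 945\right)} = \frac{1}{2 \frac{1}{-13 + 630} \left(20 - 945\right)} = \frac{1}{2 \cdot \frac{1}{617} \left(-925\right)} = \frac{1}{- \frac{1850}{617}} = - \frac{617}{1850}$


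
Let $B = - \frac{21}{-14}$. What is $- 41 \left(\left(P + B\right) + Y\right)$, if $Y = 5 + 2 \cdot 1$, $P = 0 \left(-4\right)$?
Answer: $- \frac{697}{2} \approx -348.5$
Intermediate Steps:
$P = 0$
$B = \frac{3}{2}$ ($B = \left(-21\right) \left(- \frac{1}{14}\right) = \frac{3}{2} \approx 1.5$)
$Y = 7$ ($Y = 5 + 2 = 7$)
$- 41 \left(\left(P + B\right) + Y\right) = - 41 \left(\left(0 + \frac{3}{2}\right) + 7\right) = - 41 \left(\frac{3}{2} + 7\right) = \left(-41\right) \frac{17}{2} = - \frac{697}{2}$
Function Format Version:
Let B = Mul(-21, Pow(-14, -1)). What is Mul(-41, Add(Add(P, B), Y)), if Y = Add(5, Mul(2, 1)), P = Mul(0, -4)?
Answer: Rational(-697, 2) ≈ -348.50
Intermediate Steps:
P = 0
B = Rational(3, 2) (B = Mul(-21, Rational(-1, 14)) = Rational(3, 2) ≈ 1.5000)
Y = 7 (Y = Add(5, 2) = 7)
Mul(-41, Add(Add(P, B), Y)) = Mul(-41, Add(Add(0, Rational(3, 2)), 7)) = Mul(-41, Add(Rational(3, 2), 7)) = Mul(-41, Rational(17, 2)) = Rational(-697, 2)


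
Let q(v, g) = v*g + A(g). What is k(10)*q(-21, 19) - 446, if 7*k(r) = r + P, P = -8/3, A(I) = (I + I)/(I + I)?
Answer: -18122/21 ≈ -862.95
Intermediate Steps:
A(I) = 1 (A(I) = (2*I)/((2*I)) = (2*I)*(1/(2*I)) = 1)
P = -8/3 (P = -8*⅓ = -8/3 ≈ -2.6667)
q(v, g) = 1 + g*v (q(v, g) = v*g + 1 = g*v + 1 = 1 + g*v)
k(r) = -8/21 + r/7 (k(r) = (r - 8/3)/7 = (-8/3 + r)/7 = -8/21 + r/7)
k(10)*q(-21, 19) - 446 = (-8/21 + (⅐)*10)*(1 + 19*(-21)) - 446 = (-8/21 + 10/7)*(1 - 399) - 446 = (22/21)*(-398) - 446 = -8756/21 - 446 = -18122/21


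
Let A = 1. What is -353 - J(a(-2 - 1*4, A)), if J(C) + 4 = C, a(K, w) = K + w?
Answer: -344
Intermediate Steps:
J(C) = -4 + C
-353 - J(a(-2 - 1*4, A)) = -353 - (-4 + ((-2 - 1*4) + 1)) = -353 - (-4 + ((-2 - 4) + 1)) = -353 - (-4 + (-6 + 1)) = -353 - (-4 - 5) = -353 - 1*(-9) = -353 + 9 = -344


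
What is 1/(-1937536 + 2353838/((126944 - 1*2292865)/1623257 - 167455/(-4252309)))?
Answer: -4469171430327/16782970269047771819 ≈ -2.6629e-7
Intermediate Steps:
1/(-1937536 + 2353838/((126944 - 1*2292865)/1623257 - 167455/(-4252309))) = 1/(-1937536 + 2353838/((126944 - 2292865)*(1/1623257) - 167455*(-1/4252309))) = 1/(-1937536 + 2353838/(-2165921*1/1623257 + 167455/4252309)) = 1/(-1937536 + 2353838/(-2165921/1623257 + 167455/4252309)) = 1/(-1937536 + 2353838/(-8938342860654/6902590350413)) = 1/(-1937536 + 2353838*(-6902590350413/8938342860654)) = 1/(-1937536 - 8123789732617717547/4469171430327) = 1/(-16782970269047771819/4469171430327) = -4469171430327/16782970269047771819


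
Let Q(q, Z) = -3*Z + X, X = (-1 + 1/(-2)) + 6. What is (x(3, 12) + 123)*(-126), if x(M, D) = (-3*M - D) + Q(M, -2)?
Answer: -14175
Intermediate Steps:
X = 9/2 (X = (-1 + 1*(-½)) + 6 = (-1 - ½) + 6 = -3/2 + 6 = 9/2 ≈ 4.5000)
Q(q, Z) = 9/2 - 3*Z (Q(q, Z) = -3*Z + 9/2 = 9/2 - 3*Z)
x(M, D) = 21/2 - D - 3*M (x(M, D) = (-3*M - D) + (9/2 - 3*(-2)) = (-D - 3*M) + (9/2 + 6) = (-D - 3*M) + 21/2 = 21/2 - D - 3*M)
(x(3, 12) + 123)*(-126) = ((21/2 - 1*12 - 3*3) + 123)*(-126) = ((21/2 - 12 - 9) + 123)*(-126) = (-21/2 + 123)*(-126) = (225/2)*(-126) = -14175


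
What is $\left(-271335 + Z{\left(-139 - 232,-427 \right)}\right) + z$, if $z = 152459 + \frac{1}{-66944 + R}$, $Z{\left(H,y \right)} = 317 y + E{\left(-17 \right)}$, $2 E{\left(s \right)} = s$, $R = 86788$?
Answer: $- \frac{5045208013}{19844} \approx -2.5424 \cdot 10^{5}$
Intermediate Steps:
$E{\left(s \right)} = \frac{s}{2}$
$Z{\left(H,y \right)} = - \frac{17}{2} + 317 y$ ($Z{\left(H,y \right)} = 317 y + \frac{1}{2} \left(-17\right) = 317 y - \frac{17}{2} = - \frac{17}{2} + 317 y$)
$z = \frac{3025396397}{19844}$ ($z = 152459 + \frac{1}{-66944 + 86788} = 152459 + \frac{1}{19844} = \frac{3025396397}{19844} \approx 1.5246 \cdot 10^{5}$)
$\left(-271335 + Z{\left(-139 - 232,-427 \right)}\right) + z = \left(-271335 + \left(- \frac{17}{2} + 317 \left(-427\right)\right)\right) + \frac{3025396397}{19844} = \left(-271335 - \frac{270735}{2}\right) + \frac{3025396397}{19844} = - \frac{813405}{2} + \frac{3025396397}{19844} = - \frac{5045208013}{19844}$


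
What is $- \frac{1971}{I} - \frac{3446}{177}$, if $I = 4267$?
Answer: $- \frac{15052949}{755259} \approx -19.931$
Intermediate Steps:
$- \frac{1971}{I} - \frac{3446}{177} = - \frac{1971}{4267} - \frac{3446}{177} = - \frac{15052949}{755259}$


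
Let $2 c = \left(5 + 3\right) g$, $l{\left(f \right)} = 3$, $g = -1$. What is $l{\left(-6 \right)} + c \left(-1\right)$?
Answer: $7$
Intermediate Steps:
$c = -4$ ($c = \frac{\left(5 + 3\right) \left(-1\right)}{2} = \frac{8 \left(-1\right)}{2} = \frac{1}{2} \left(-8\right) = -4$)
$l{\left(-6 \right)} + c \left(-1\right) = 3 - -4 = 3 + 4 = 7$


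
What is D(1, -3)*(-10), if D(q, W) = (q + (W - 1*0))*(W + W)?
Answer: -120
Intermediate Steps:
D(q, W) = 2*W*(W + q) (D(q, W) = (q + (W + 0))*(2*W) = (q + W)*(2*W) = (W + q)*(2*W) = 2*W*(W + q))
D(1, -3)*(-10) = (2*(-3)*(-3 + 1))*(-10) = (2*(-3)*(-2))*(-10) = 12*(-10) = -120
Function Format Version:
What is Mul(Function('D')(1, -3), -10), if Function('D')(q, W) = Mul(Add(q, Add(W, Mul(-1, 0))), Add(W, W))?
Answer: -120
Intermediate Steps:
Function('D')(q, W) = Mul(2, W, Add(W, q)) (Function('D')(q, W) = Mul(Add(q, Add(W, 0)), Mul(2, W)) = Mul(Add(q, W), Mul(2, W)) = Mul(Add(W, q), Mul(2, W)) = Mul(2, W, Add(W, q)))
Mul(Function('D')(1, -3), -10) = Mul(Mul(2, -3, Add(-3, 1)), -10) = Mul(Mul(2, -3, -2), -10) = Mul(12, -10) = -120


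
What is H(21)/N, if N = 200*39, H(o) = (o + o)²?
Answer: 147/650 ≈ 0.22615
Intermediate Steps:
H(o) = 4*o² (H(o) = (2*o)² = 4*o²)
N = 7800
H(21)/N = (4*21²)/7800 = (4*441)*(1/7800) = 1764*(1/7800) = 147/650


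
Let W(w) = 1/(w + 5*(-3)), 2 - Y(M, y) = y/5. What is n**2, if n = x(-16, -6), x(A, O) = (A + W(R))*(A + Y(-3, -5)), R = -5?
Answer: 17413929/400 ≈ 43535.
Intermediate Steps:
Y(M, y) = 2 - y/5
W(w) = 1/(-15 + w) (W(w) = 1/(w - 15) = 1/(-15 + w))
x(A, O) = (3 + A)*(-1/20 + A) (x(A, O) = (A + 1/(-15 - 5))*(A + (2 - 1/5*(-5))) = (A + 1/(-20))*(A + (2 + 1)) = (A - 1/20)*(A + 3) = (-1/20 + A)*(3 + A) = (3 + A)*(-1/20 + A))
n = 4173/20 (n = -3/20 + (-16)**2 + (59/20)*(-16) = -3/20 + 256 - 236/5 = 4173/20 ≈ 208.65)
n**2 = (4173/20)**2 = 17413929/400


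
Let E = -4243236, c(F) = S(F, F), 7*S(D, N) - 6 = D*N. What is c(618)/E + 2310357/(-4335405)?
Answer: -3904419511023/7154056999670 ≈ -0.54576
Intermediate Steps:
S(D, N) = 6/7 + D*N/7 (S(D, N) = 6/7 + (D*N)/7 = 6/7 + D*N/7)
c(F) = 6/7 + F**2/7 (c(F) = 6/7 + F*F/7 = 6/7 + F**2/7)
c(618)/E + 2310357/(-4335405) = (6/7 + (1/7)*618**2)/(-4243236) + 2310357/(-4335405) = (6/7 + (1/7)*381924)*(-1/4243236) + 2310357*(-1/4335405) = (6/7 + 381924/7)*(-1/4243236) - 770119/1445135 = (381930/7)*(-1/4243236) - 770119/1445135 = -63655/4950442 - 770119/1445135 = -3904419511023/7154056999670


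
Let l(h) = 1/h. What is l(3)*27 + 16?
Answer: 25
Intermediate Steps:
l(h) = 1/h
l(3)*27 + 16 = 27/3 + 16 = (⅓)*27 + 16 = 9 + 16 = 25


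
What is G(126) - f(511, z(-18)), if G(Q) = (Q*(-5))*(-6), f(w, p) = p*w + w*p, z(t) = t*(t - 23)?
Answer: -750456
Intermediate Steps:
z(t) = t*(-23 + t)
f(w, p) = 2*p*w (f(w, p) = p*w + p*w = 2*p*w)
G(Q) = 30*Q (G(Q) = -5*Q*(-6) = 30*Q)
G(126) - f(511, z(-18)) = 30*126 - 2*(-18*(-23 - 18))*511 = 3780 - 2*(-18*(-41))*511 = 3780 - 2*738*511 = 3780 - 1*754236 = 3780 - 754236 = -750456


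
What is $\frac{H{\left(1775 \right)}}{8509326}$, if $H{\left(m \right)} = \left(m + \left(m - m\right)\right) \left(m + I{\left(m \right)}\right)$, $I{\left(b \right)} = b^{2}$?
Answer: $\frac{932585000}{1418221} \approx 657.57$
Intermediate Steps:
$H{\left(m \right)} = m \left(m + m^{2}\right)$ ($H{\left(m \right)} = \left(m + \left(m - m\right)\right) \left(m + m^{2}\right) = \left(m + 0\right) \left(m + m^{2}\right) = m \left(m + m^{2}\right)$)
$\frac{H{\left(1775 \right)}}{8509326} = \frac{1775^{2} \left(1 + 1775\right)}{8509326} = 3150625 \cdot 1776 \cdot \frac{1}{8509326} = 5595510000 \cdot \frac{1}{8509326} = \frac{932585000}{1418221}$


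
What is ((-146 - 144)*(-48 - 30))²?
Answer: 511664400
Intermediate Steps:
((-146 - 144)*(-48 - 30))² = (-290*(-78))² = 22620² = 511664400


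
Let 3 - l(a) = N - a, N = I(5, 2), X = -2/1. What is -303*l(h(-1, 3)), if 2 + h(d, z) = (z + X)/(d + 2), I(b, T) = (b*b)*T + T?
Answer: 15150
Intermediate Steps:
X = -2 (X = -2*1 = -2)
I(b, T) = T + T*b² (I(b, T) = b²*T + T = T*b² + T = T + T*b²)
h(d, z) = -2 + (-2 + z)/(2 + d) (h(d, z) = -2 + (z - 2)/(d + 2) = -2 + (-2 + z)/(2 + d))
N = 52 (N = 2*(1 + 5²) = 2*(1 + 25) = 2*26 = 52)
l(a) = -49 + a (l(a) = 3 - (52 - a) = 3 + (-52 + a) = -49 + a)
-303*l(h(-1, 3)) = -303*(-49 + (-6 + 3 - 2*(-1))/(2 - 1)) = -303*(-49 + (-6 + 3 + 2)/1) = -303*(-49 + 1*(-1)) = -303*(-49 - 1) = -303*(-50) = 15150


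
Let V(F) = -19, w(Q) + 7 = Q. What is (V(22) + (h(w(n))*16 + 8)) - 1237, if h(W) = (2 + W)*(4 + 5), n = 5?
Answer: -1248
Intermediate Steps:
w(Q) = -7 + Q
h(W) = 18 + 9*W (h(W) = (2 + W)*9 = 18 + 9*W)
(V(22) + (h(w(n))*16 + 8)) - 1237 = (-19 + ((18 + 9*(-7 + 5))*16 + 8)) - 1237 = (-19 + ((18 + 9*(-2))*16 + 8)) - 1237 = (-19 + ((18 - 18)*16 + 8)) - 1237 = (-19 + (0*16 + 8)) - 1237 = (-19 + (0 + 8)) - 1237 = (-19 + 8) - 1237 = -11 - 1237 = -1248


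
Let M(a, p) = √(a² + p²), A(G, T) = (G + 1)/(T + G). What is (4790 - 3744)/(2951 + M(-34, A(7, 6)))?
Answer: 521660074/1471524341 - 27196*√48857/1471524341 ≈ 0.35042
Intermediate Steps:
A(G, T) = (1 + G)/(G + T)
(4790 - 3744)/(2951 + M(-34, A(7, 6))) = (4790 - 3744)/(2951 + √((-34)² + ((1 + 7)/(7 + 6))²)) = 1046/(2951 + √(1156 + (8/13)²)) = 1046/(2951 + √(1156 + 64/169)) = 1046/(2951 + √(195428/169)) = 1046/(2951 + 2*√48857/13)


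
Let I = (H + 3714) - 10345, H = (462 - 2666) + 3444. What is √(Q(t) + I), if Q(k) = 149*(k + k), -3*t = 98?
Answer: I*√136131/3 ≈ 122.99*I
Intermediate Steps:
t = -98/3 (t = -⅓*98 = -98/3 ≈ -32.667)
H = 1240 (H = -2204 + 3444 = 1240)
Q(k) = 298*k (Q(k) = 149*(2*k) = 298*k)
I = -5391 (I = (1240 + 3714) - 10345 = 4954 - 10345 = -5391)
√(Q(t) + I) = √(298*(-98/3) - 5391) = √(-29204/3 - 5391) = √(-45377/3) = I*√136131/3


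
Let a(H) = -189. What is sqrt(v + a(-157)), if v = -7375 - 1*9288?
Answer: 2*I*sqrt(4213) ≈ 129.82*I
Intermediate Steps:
v = -16663 (v = -7375 - 9288 = -16663)
sqrt(v + a(-157)) = sqrt(-16663 - 189) = sqrt(-16852) = 2*I*sqrt(4213)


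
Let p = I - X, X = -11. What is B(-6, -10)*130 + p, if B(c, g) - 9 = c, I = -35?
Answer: 366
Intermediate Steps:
B(c, g) = 9 + c
p = -24 (p = -35 - 1*(-11) = -35 + 11 = -24)
B(-6, -10)*130 + p = (9 - 6)*130 - 24 = 3*130 - 24 = 390 - 24 = 366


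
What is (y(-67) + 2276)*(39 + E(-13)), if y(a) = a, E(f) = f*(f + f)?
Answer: 832793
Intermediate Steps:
E(f) = 2*f² (E(f) = f*(2*f) = 2*f²)
(y(-67) + 2276)*(39 + E(-13)) = (-67 + 2276)*(39 + 2*(-13)²) = 2209*(39 + 2*169) = 2209*(39 + 338) = 2209*377 = 832793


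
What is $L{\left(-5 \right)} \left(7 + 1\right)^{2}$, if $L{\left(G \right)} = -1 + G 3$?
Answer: $-1024$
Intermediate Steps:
$L{\left(G \right)} = -1 + 3 G$
$L{\left(-5 \right)} \left(7 + 1\right)^{2} = \left(-1 + 3 \left(-5\right)\right) \left(7 + 1\right)^{2} = \left(-1 - 15\right) 8^{2} = \left(-16\right) 64 = -1024$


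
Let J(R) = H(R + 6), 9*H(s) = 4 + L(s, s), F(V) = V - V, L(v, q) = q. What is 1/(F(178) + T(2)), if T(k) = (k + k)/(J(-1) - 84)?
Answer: -83/4 ≈ -20.750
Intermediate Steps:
F(V) = 0
H(s) = 4/9 + s/9 (H(s) = (4 + s)/9 = 4/9 + s/9)
J(R) = 10/9 + R/9 (J(R) = 4/9 + (R + 6)/9 = 4/9 + (6 + R)/9 = 4/9 + (2/3 + R/9) = 10/9 + R/9)
T(k) = -2*k/83 (T(k) = (k + k)/((10/9 + (1/9)*(-1)) - 84) = (2*k)/((10/9 - 1/9) - 84) = (2*k)/(1 - 84) = (2*k)/(-83) = (2*k)*(-1/83) = -2*k/83)
1/(F(178) + T(2)) = 1/(0 - 2/83*2) = 1/(0 - 4/83) = 1/(-4/83) = -83/4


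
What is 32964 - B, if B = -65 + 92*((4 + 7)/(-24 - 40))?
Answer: 528717/16 ≈ 33045.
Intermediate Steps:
B = -1293/16 (B = -65 + 92*(11/(-64)) = -65 + 92*(11*(-1/64)) = -65 + 92*(-11/64) = -65 - 253/16 = -1293/16 ≈ -80.813)
32964 - B = 32964 - 1*(-1293/16) = 32964 + 1293/16 = 528717/16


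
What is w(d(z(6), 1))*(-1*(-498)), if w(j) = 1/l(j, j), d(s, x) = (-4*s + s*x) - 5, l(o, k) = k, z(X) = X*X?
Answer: -498/113 ≈ -4.4071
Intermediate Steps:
z(X) = X²
d(s, x) = -5 - 4*s + s*x
w(j) = 1/j
w(d(z(6), 1))*(-1*(-498)) = (-1*(-498))/(-5 - 4*6² + 6²*1) = 498/(-5 - 4*36 + 36*1) = 498/(-5 - 144 + 36) = 498/(-113) = -1/113*498 = -498/113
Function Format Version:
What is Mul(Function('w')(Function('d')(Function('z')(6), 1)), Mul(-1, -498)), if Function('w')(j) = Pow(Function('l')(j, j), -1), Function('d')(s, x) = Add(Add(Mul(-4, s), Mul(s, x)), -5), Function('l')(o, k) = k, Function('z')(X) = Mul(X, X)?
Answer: Rational(-498, 113) ≈ -4.4071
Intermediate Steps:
Function('z')(X) = Pow(X, 2)
Function('d')(s, x) = Add(-5, Mul(-4, s), Mul(s, x))
Function('w')(j) = Pow(j, -1)
Mul(Function('w')(Function('d')(Function('z')(6), 1)), Mul(-1, -498)) = Mul(Pow(Add(-5, Mul(-4, Pow(6, 2)), Mul(Pow(6, 2), 1)), -1), Mul(-1, -498)) = Mul(Pow(Add(-5, Mul(-4, 36), Mul(36, 1)), -1), 498) = Mul(Pow(Add(-5, -144, 36), -1), 498) = Mul(Pow(-113, -1), 498) = Mul(Rational(-1, 113), 498) = Rational(-498, 113)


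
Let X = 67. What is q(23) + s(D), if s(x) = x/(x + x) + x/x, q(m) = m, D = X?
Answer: 49/2 ≈ 24.500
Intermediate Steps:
D = 67
s(x) = 3/2 (s(x) = x/((2*x)) + 1 = x*(1/(2*x)) + 1 = ½ + 1 = 3/2)
q(23) + s(D) = 23 + 3/2 = 49/2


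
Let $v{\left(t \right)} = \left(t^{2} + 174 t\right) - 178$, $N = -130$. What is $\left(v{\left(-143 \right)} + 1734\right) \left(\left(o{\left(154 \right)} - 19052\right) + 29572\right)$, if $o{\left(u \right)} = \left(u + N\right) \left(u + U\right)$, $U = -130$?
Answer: $-31923192$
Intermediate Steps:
$o{\left(u \right)} = \left(-130 + u\right)^{2}$ ($o{\left(u \right)} = \left(u - 130\right) \left(u - 130\right) = \left(-130 + u\right) \left(-130 + u\right) = \left(-130 + u\right)^{2}$)
$v{\left(t \right)} = -178 + t^{2} + 174 t$
$\left(v{\left(-143 \right)} + 1734\right) \left(\left(o{\left(154 \right)} - 19052\right) + 29572\right) = \left(\left(-178 + \left(-143\right)^{2} + 174 \left(-143\right)\right) + 1734\right) \left(\left(\left(16900 + 154^{2} - 40040\right) - 19052\right) + 29572\right) = \left(\left(-178 + 20449 - 24882\right) + 1734\right) \left(\left(\left(16900 + 23716 - 40040\right) - 19052\right) + 29572\right) = \left(-4611 + 1734\right) \left(\left(576 - 19052\right) + 29572\right) = - 2877 \left(-18476 + 29572\right) = \left(-2877\right) 11096 = -31923192$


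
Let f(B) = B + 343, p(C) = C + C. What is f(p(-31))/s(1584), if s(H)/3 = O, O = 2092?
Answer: 281/6276 ≈ 0.044774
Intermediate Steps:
s(H) = 6276 (s(H) = 3*2092 = 6276)
p(C) = 2*C
f(B) = 343 + B
f(p(-31))/s(1584) = (343 + 2*(-31))/6276 = (343 - 62)*(1/6276) = 281*(1/6276) = 281/6276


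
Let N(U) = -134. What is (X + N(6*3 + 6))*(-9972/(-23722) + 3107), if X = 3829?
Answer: 136187032535/11861 ≈ 1.1482e+7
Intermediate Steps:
(X + N(6*3 + 6))*(-9972/(-23722) + 3107) = (3829 - 134)*(-9972/(-23722) + 3107) = 3695*(-9972*(-1/23722) + 3107) = 3695*(4986/11861 + 3107) = 3695*(36857113/11861) = 136187032535/11861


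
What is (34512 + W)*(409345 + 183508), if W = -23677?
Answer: 6423562255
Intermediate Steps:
(34512 + W)*(409345 + 183508) = (34512 - 23677)*(409345 + 183508) = 10835*592853 = 6423562255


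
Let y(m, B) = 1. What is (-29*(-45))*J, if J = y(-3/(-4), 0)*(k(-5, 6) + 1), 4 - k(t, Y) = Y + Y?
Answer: -9135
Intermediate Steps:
k(t, Y) = 4 - 2*Y (k(t, Y) = 4 - (Y + Y) = 4 - 2*Y)
J = -7 (J = 1*((4 - 2*6) + 1) = 1*((4 - 12) + 1) = 1*(-8 + 1) = 1*(-7) = -7)
(-29*(-45))*J = -29*(-45)*(-7) = 1305*(-7) = -9135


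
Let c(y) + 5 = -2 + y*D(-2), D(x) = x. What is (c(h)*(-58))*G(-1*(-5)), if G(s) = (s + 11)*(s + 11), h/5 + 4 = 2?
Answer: -193024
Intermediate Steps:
h = -10 (h = -20 + 5*2 = -20 + 10 = -10)
c(y) = -7 - 2*y (c(y) = -5 + (-2 + y*(-2)) = -5 + (-2 - 2*y) = -7 - 2*y)
G(s) = (11 + s)**2 (G(s) = (11 + s)*(11 + s) = (11 + s)**2)
(c(h)*(-58))*G(-1*(-5)) = ((-7 - 2*(-10))*(-58))*(11 - 1*(-5))**2 = ((-7 + 20)*(-58))*(11 + 5)**2 = (13*(-58))*16**2 = -754*256 = -193024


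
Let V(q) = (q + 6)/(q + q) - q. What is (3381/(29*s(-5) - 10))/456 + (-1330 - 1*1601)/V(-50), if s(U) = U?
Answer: -1727780147/29709160 ≈ -58.156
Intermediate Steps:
V(q) = -q + (6 + q)/(2*q) (V(q) = (6 + q)/((2*q)) - q = (6 + q)*(1/(2*q)) - q = (6 + q)/(2*q) - q = -q + (6 + q)/(2*q))
(3381/(29*s(-5) - 10))/456 + (-1330 - 1*1601)/V(-50) = (3381/(29*(-5) - 10))/456 + (-1330 - 1*1601)/(½ - 1*(-50) + 3/(-50)) = (3381/(-145 - 10))*(1/456) + (-1330 - 1601)/(½ + 50 + 3*(-1/50)) = (3381/(-155))*(1/456) - 2931/(½ + 50 - 3/50) = (3381*(-1/155))*(1/456) - 2931/1261/25 = -3381/155*1/456 - 2931*25/1261 = -1127/23560 - 73275/1261 = -1727780147/29709160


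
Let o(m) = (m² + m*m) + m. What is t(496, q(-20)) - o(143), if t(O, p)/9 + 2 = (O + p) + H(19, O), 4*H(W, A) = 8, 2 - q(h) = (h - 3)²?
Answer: -41320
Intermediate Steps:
o(m) = m + 2*m² (o(m) = (m² + m²) + m = 2*m² + m = m + 2*m²)
q(h) = 2 - (-3 + h)² (q(h) = 2 - (h - 3)² = 2 - (-3 + h)²)
H(W, A) = 2 (H(W, A) = (¼)*8 = 2)
t(O, p) = 9*O + 9*p (t(O, p) = -18 + 9*((O + p) + 2) = -18 + 9*(2 + O + p) = -18 + (18 + 9*O + 9*p) = 9*O + 9*p)
t(496, q(-20)) - o(143) = (9*496 + 9*(2 - (-3 - 20)²)) - 143*(1 + 2*143) = (4464 + 9*(2 - 1*(-23)²)) - 143*(1 + 286) = (4464 + 9*(2 - 1*529)) - 143*287 = (4464 + 9*(2 - 529)) - 1*41041 = (4464 + 9*(-527)) - 41041 = (4464 - 4743) - 41041 = -279 - 41041 = -41320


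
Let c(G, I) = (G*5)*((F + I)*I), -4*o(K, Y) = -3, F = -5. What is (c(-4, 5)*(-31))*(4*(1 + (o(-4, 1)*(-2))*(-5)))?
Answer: 0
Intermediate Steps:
o(K, Y) = 3/4 (o(K, Y) = -1/4*(-3) = 3/4)
c(G, I) = 5*G*I*(-5 + I) (c(G, I) = (G*5)*((-5 + I)*I) = (5*G)*(I*(-5 + I)) = 5*G*I*(-5 + I))
(c(-4, 5)*(-31))*(4*(1 + (o(-4, 1)*(-2))*(-5))) = ((5*(-4)*5*(-5 + 5))*(-31))*(4*(1 + ((3/4)*(-2))*(-5))) = ((5*(-4)*5*0)*(-31))*(4*(1 - 3/2*(-5))) = (0*(-31))*(4*(1 + 15/2)) = 0*(4*(17/2)) = 0*34 = 0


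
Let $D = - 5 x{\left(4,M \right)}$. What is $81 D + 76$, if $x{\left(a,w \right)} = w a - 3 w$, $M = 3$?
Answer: $-1139$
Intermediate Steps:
$x{\left(a,w \right)} = - 3 w + a w$ ($x{\left(a,w \right)} = a w - 3 w = - 3 w + a w$)
$D = -15$ ($D = - 5 \cdot 3 \left(-3 + 4\right) = - 5 \cdot 3 \cdot 1 = \left(-5\right) 3 = -15$)
$81 D + 76 = 81 \left(-15\right) + 76 = -1215 + 76 = -1139$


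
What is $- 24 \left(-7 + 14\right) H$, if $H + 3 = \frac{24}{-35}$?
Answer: $\frac{3096}{5} \approx 619.2$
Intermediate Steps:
$H = - \frac{129}{35}$ ($H = -3 + \frac{24}{-35} = -3 + 24 \left(- \frac{1}{35}\right) = -3 - \frac{24}{35} = - \frac{129}{35} \approx -3.6857$)
$- 24 \left(-7 + 14\right) H = - 24 \left(-7 + 14\right) \left(- \frac{129}{35}\right) = \left(-24\right) 7 \left(- \frac{129}{35}\right) = \left(-168\right) \left(- \frac{129}{35}\right) = \frac{3096}{5}$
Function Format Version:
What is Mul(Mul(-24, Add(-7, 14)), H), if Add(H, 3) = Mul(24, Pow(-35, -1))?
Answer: Rational(3096, 5) ≈ 619.20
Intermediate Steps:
H = Rational(-129, 35) (H = Add(-3, Mul(24, Pow(-35, -1))) = Add(-3, Mul(24, Rational(-1, 35))) = Add(-3, Rational(-24, 35)) = Rational(-129, 35) ≈ -3.6857)
Mul(Mul(-24, Add(-7, 14)), H) = Mul(Mul(-24, Add(-7, 14)), Rational(-129, 35)) = Mul(Mul(-24, 7), Rational(-129, 35)) = Mul(-168, Rational(-129, 35)) = Rational(3096, 5)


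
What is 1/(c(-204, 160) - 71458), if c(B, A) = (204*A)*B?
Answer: -1/6730018 ≈ -1.4859e-7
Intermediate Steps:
c(B, A) = 204*A*B
1/(c(-204, 160) - 71458) = 1/(204*160*(-204) - 71458) = 1/(-6658560 - 71458) = 1/(-6730018) = -1/6730018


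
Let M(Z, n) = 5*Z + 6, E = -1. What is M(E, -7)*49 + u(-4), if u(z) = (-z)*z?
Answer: 33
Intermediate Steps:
M(Z, n) = 6 + 5*Z
u(z) = -z²
M(E, -7)*49 + u(-4) = (6 + 5*(-1))*49 - 1*(-4)² = (6 - 5)*49 - 1*16 = 1*49 - 16 = 49 - 16 = 33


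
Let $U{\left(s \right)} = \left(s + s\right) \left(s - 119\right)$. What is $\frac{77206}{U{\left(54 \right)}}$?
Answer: $- \frac{38603}{3510} \approx -10.998$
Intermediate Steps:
$U{\left(s \right)} = 2 s \left(-119 + s\right)$
$\frac{77206}{U{\left(54 \right)}} = \frac{77206}{2 \cdot 54 \left(-119 + 54\right)} = \frac{77206}{2 \cdot 54 \left(-65\right)} = \frac{77206}{-7020} = 77206 \left(- \frac{1}{7020}\right) = - \frac{38603}{3510}$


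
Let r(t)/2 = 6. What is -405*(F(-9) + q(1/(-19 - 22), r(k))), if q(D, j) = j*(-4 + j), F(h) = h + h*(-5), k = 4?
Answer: -53460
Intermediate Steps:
F(h) = -4*h (F(h) = h - 5*h = -4*h)
r(t) = 12 (r(t) = 2*6 = 12)
-405*(F(-9) + q(1/(-19 - 22), r(k))) = -405*(-4*(-9) + 12*(-4 + 12)) = -405*(36 + 12*8) = -405*(36 + 96) = -405*132 = -53460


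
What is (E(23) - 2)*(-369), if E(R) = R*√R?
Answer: 738 - 8487*√23 ≈ -39964.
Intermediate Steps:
E(R) = R^(3/2)
(E(23) - 2)*(-369) = (23^(3/2) - 2)*(-369) = (23*√23 - 2)*(-369) = (-2 + 23*√23)*(-369) = 738 - 8487*√23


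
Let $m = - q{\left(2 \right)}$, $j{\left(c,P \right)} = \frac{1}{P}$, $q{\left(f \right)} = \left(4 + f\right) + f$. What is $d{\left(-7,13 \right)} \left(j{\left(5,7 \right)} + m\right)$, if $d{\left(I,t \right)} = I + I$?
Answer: $110$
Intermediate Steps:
$q{\left(f \right)} = 4 + 2 f$
$d{\left(I,t \right)} = 2 I$
$m = -8$ ($m = - (4 + 2 \cdot 2) = - (4 + 4) = \left(-1\right) 8 = -8$)
$d{\left(-7,13 \right)} \left(j{\left(5,7 \right)} + m\right) = 2 \left(-7\right) \left(\frac{1}{7} - 8\right) = - 14 \left(\frac{1}{7} - 8\right) = \left(-14\right) \left(- \frac{55}{7}\right) = 110$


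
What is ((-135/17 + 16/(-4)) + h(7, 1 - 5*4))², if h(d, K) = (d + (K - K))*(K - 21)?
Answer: 24631369/289 ≈ 85230.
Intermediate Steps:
h(d, K) = d*(-21 + K) (h(d, K) = (d + 0)*(-21 + K) = d*(-21 + K))
((-135/17 + 16/(-4)) + h(7, 1 - 5*4))² = ((-135/17 + 16/(-4)) + 7*(-21 + (1 - 5*4)))² = ((-135*1/17 + 16*(-¼)) + 7*(-21 + (1 - 20)))² = ((-135/17 - 4) + 7*(-21 - 19))² = (-203/17 + 7*(-40))² = (-203/17 - 280)² = (-4963/17)² = 24631369/289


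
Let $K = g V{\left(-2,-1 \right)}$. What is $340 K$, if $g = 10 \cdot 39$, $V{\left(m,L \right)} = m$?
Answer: $-265200$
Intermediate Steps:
$g = 390$
$K = -780$ ($K = 390 \left(-2\right) = -780$)
$340 K = 340 \left(-780\right) = -265200$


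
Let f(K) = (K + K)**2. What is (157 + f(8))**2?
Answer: 170569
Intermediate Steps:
f(K) = 4*K**2 (f(K) = (2*K)**2 = 4*K**2)
(157 + f(8))**2 = (157 + 4*8**2)**2 = (157 + 4*64)**2 = (157 + 256)**2 = 413**2 = 170569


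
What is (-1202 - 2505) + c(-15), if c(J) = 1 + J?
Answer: -3721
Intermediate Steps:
(-1202 - 2505) + c(-15) = (-1202 - 2505) + (1 - 15) = -3707 - 14 = -3721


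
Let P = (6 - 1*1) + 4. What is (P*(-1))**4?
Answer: 6561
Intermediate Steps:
P = 9 (P = (6 - 1) + 4 = 5 + 4 = 9)
(P*(-1))**4 = (9*(-1))**4 = (-9)**4 = 6561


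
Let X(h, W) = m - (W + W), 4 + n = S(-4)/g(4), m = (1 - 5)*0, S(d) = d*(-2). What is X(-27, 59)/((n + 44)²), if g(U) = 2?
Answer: -59/968 ≈ -0.060950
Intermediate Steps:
S(d) = -2*d
m = 0 (m = -4*0 = 0)
n = 0 (n = -4 - 2*(-4)/2 = -4 + 8*(½) = -4 + 4 = 0)
X(h, W) = -2*W (X(h, W) = 0 - (W + W) = 0 - 2*W = -2*W)
X(-27, 59)/((n + 44)²) = (-2*59)/((0 + 44)²) = -118/(44²) = -118/1936 = -118*1/1936 = -59/968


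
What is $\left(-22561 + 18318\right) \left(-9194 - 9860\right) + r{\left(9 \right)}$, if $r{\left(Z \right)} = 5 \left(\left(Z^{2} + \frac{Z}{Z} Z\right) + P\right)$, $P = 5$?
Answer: $80846597$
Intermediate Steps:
$r{\left(Z \right)} = 25 + 5 Z + 5 Z^{2}$ ($r{\left(Z \right)} = 5 \left(\left(Z^{2} + \frac{Z}{Z} Z\right) + 5\right) = 5 \left(\left(Z^{2} + 1 Z\right) + 5\right) = 5 \left(\left(Z^{2} + Z\right) + 5\right) = 5 \left(\left(Z + Z^{2}\right) + 5\right) = 5 \left(5 + Z + Z^{2}\right) = 25 + 5 Z + 5 Z^{2}$)
$\left(-22561 + 18318\right) \left(-9194 - 9860\right) + r{\left(9 \right)} = \left(-22561 + 18318\right) \left(-9194 - 9860\right) + \left(25 + 5 \cdot 9 + 5 \cdot 9^{2}\right) = \left(-4243\right) \left(-19054\right) + \left(25 + 45 + 5 \cdot 81\right) = 80846122 + \left(25 + 45 + 405\right) = 80846122 + 475 = 80846597$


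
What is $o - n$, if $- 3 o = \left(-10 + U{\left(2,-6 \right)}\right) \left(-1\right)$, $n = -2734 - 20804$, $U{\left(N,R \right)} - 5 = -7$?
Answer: $23534$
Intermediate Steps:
$U{\left(N,R \right)} = -2$ ($U{\left(N,R \right)} = 5 - 7 = -2$)
$n = -23538$ ($n = -2734 - 20804 = -23538$)
$o = -4$ ($o = - \frac{\left(-10 - 2\right) \left(-1\right)}{3} = - \frac{\left(-12\right) \left(-1\right)}{3} = \left(- \frac{1}{3}\right) 12 = -4$)
$o - n = -4 - -23538 = -4 + 23538 = 23534$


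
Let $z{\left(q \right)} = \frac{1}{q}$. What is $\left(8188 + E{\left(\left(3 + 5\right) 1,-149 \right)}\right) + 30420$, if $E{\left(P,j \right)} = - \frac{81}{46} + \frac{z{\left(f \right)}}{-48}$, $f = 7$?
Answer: $\frac{298348993}{7728} \approx 38606.0$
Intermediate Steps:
$E{\left(P,j \right)} = - \frac{13631}{7728}$ ($E{\left(P,j \right)} = - \frac{81}{46} + \frac{1}{7 \left(-48\right)} = \left(-81\right) \frac{1}{46} + \frac{1}{7} \left(- \frac{1}{48}\right) = - \frac{81}{46} - \frac{1}{336} = - \frac{13631}{7728}$)
$\left(8188 + E{\left(\left(3 + 5\right) 1,-149 \right)}\right) + 30420 = \left(8188 - \frac{13631}{7728}\right) + 30420 = \frac{63263233}{7728} + 30420 = \frac{298348993}{7728}$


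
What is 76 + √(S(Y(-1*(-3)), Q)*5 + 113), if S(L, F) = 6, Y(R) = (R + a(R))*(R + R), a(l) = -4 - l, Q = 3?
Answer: 76 + √143 ≈ 87.958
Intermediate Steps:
Y(R) = -8*R (Y(R) = (R + (-4 - R))*(R + R) = -8*R)
76 + √(S(Y(-1*(-3)), Q)*5 + 113) = 76 + √(6*5 + 113) = 76 + √(30 + 113) = 76 + √143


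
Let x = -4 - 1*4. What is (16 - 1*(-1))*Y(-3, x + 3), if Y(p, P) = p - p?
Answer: 0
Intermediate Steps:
x = -8 (x = -4 - 4 = -8)
Y(p, P) = 0
(16 - 1*(-1))*Y(-3, x + 3) = (16 - 1*(-1))*0 = (16 + 1)*0 = 17*0 = 0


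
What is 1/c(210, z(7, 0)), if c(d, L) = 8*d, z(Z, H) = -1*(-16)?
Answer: 1/1680 ≈ 0.00059524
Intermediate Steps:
z(Z, H) = 16
1/c(210, z(7, 0)) = 1/(8*210) = 1/1680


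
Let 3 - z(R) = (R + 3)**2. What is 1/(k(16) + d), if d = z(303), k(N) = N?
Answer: -1/93617 ≈ -1.0682e-5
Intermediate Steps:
z(R) = 3 - (3 + R)**2 (z(R) = 3 - (R + 3)**2 = 3 - (3 + R)**2)
d = -93633 (d = 3 - (3 + 303)**2 = 3 - 1*306**2 = 3 - 1*93636 = 3 - 93636 = -93633)
1/(k(16) + d) = 1/(16 - 93633) = 1/(-93617) = -1/93617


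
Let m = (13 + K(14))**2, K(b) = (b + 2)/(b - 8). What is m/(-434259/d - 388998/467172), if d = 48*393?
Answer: -60084340528/5839213995 ≈ -10.290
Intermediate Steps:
K(b) = (2 + b)/(-8 + b)
d = 18864
m = 2209/9 (m = (13 + (2 + 14)/(-8 + 14))**2 = (13 + 16/6)**2 = (13 + (1/6)*16)**2 = (13 + 8/3)**2 = (47/3)**2 = 2209/9 ≈ 245.44)
m/(-434259/d - 388998/467172) = 2209/(9*(-434259/18864 - 388998/467172)) = 2209/(9*(-434259*1/18864 - 388998*1/467172)) = 2209/(9*(-48251/2096 - 21611/25954)) = 2209/(9*(-648801555/27199792)) = (2209/9)*(-27199792/648801555) = -60084340528/5839213995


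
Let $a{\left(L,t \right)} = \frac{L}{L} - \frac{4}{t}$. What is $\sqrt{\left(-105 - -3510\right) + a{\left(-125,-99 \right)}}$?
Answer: $\frac{\sqrt{3709178}}{33} \approx 58.361$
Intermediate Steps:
$a{\left(L,t \right)} = 1 - \frac{4}{t}$
$\sqrt{\left(-105 - -3510\right) + a{\left(-125,-99 \right)}} = \sqrt{\left(-105 - -3510\right) + \frac{-4 - 99}{-99}} = \sqrt{\left(-105 + 3510\right) - - \frac{103}{99}} = \sqrt{3405 + \frac{103}{99}} = \sqrt{\frac{337198}{99}} = \frac{\sqrt{3709178}}{33}$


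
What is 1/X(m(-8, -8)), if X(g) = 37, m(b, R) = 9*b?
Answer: 1/37 ≈ 0.027027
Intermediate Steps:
1/X(m(-8, -8)) = 1/37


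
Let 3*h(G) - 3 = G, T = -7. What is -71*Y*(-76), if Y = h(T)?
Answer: -21584/3 ≈ -7194.7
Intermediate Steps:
h(G) = 1 + G/3
Y = -4/3 (Y = 1 + (⅓)*(-7) = 1 - 7/3 = -4/3 ≈ -1.3333)
-71*Y*(-76) = -71*(-4/3)*(-76) = (284/3)*(-76) = -21584/3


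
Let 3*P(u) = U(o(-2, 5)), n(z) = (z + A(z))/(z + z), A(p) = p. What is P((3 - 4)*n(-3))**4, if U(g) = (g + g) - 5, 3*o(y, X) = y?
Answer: 130321/6561 ≈ 19.863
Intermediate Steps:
o(y, X) = y/3
U(g) = -5 + 2*g (U(g) = 2*g - 5 = -5 + 2*g)
n(z) = 1 (n(z) = (z + z)/(z + z) = (2*z)/((2*z)) = (2*z)*(1/(2*z)) = 1)
P(u) = -19/9 (P(u) = (-5 + 2*((1/3)*(-2)))/3 = (-5 + 2*(-2/3))/3 = (-5 - 4/3)/3 = (1/3)*(-19/3) = -19/9)
P((3 - 4)*n(-3))**4 = (-19/9)**4 = 130321/6561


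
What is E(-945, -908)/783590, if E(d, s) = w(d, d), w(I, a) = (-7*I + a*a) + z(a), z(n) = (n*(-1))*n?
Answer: 1323/156718 ≈ 0.0084419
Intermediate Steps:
z(n) = -n² (z(n) = (-n)*n = -n²)
w(I, a) = -7*I (w(I, a) = (-7*I + a*a) - a² = (-7*I + a²) - a² = (a² - 7*I) - a² = -7*I)
E(d, s) = -7*d
E(-945, -908)/783590 = -7*(-945)/783590 = 6615*(1/783590) = 1323/156718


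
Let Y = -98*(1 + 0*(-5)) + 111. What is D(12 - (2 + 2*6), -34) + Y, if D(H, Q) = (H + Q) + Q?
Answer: -57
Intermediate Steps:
Y = 13 (Y = -98*(1 + 0) + 111 = -98*1 + 111 = -98 + 111 = 13)
D(H, Q) = H + 2*Q
D(12 - (2 + 2*6), -34) + Y = ((12 - (2 + 2*6)) + 2*(-34)) + 13 = ((12 - (2 + 12)) - 68) + 13 = ((12 - 1*14) - 68) + 13 = ((12 - 14) - 68) + 13 = (-2 - 68) + 13 = -70 + 13 = -57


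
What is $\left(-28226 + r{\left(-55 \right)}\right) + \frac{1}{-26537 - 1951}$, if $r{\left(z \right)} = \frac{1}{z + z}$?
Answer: $- \frac{44225640139}{1566840} \approx -28226.0$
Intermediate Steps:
$r{\left(z \right)} = \frac{1}{2 z}$
$\left(-28226 + r{\left(-55 \right)}\right) + \frac{1}{-26537 - 1951} = \left(-28226 + \frac{1}{2 \left(-55\right)}\right) + \frac{1}{-26537 - 1951} = \left(-28226 + \frac{1}{2} \left(- \frac{1}{55}\right)\right) + \frac{1}{-28488} = \left(-28226 - \frac{1}{110}\right) - \frac{1}{28488} = - \frac{3104861}{110} - \frac{1}{28488} = - \frac{44225640139}{1566840}$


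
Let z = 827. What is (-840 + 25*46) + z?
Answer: 1137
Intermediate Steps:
(-840 + 25*46) + z = (-840 + 25*46) + 827 = (-840 + 1150) + 827 = 310 + 827 = 1137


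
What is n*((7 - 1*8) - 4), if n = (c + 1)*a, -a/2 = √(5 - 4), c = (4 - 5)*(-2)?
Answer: 30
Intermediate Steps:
c = 2 (c = -1*(-2) = 2)
a = -2 (a = -2*√(5 - 4) = -2*√1 = -2*1 = -2)
n = -6 (n = (2 + 1)*(-2) = 3*(-2) = -6)
n*((7 - 1*8) - 4) = -6*((7 - 1*8) - 4) = -6*((7 - 8) - 4) = -6*(-1 - 4) = -6*(-5) = 30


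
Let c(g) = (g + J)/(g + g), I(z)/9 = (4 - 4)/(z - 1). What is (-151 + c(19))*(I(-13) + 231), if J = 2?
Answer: -1320627/38 ≈ -34753.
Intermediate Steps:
I(z) = 0 (I(z) = 9*((4 - 4)/(z - 1)) = 9*(0/(-1 + z)) = 9*0 = 0)
c(g) = (2 + g)/(2*g) (c(g) = (g + 2)/(g + g) = (2 + g)/((2*g)) = (2 + g)*(1/(2*g)) = (2 + g)/(2*g))
(-151 + c(19))*(I(-13) + 231) = (-151 + (1/2)*(2 + 19)/19)*(0 + 231) = (-151 + (1/2)*(1/19)*21)*231 = (-151 + 21/38)*231 = -5717/38*231 = -1320627/38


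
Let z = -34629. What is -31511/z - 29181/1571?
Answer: -961005068/54402159 ≈ -17.665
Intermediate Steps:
-31511/z - 29181/1571 = -31511/(-34629) - 29181/1571 = -31511*(-1/34629) - 29181*1/1571 = 31511/34629 - 29181/1571 = -961005068/54402159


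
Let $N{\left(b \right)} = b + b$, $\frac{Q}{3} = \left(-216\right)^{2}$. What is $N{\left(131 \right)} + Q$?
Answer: $140230$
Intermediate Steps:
$Q = 139968$ ($Q = 3 \left(-216\right)^{2} = 3 \cdot 46656 = 139968$)
$N{\left(b \right)} = 2 b$
$N{\left(131 \right)} + Q = 2 \cdot 131 + 139968 = 262 + 139968 = 140230$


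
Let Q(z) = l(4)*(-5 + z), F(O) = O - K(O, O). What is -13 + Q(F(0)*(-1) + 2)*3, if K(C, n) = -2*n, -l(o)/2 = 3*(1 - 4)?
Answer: -175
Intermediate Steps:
l(o) = 18 (l(o) = -6*(1 - 4) = -6*(-3) = -2*(-9) = 18)
F(O) = 3*O (F(O) = O - (-2)*O = O + 2*O = 3*O)
Q(z) = -90 + 18*z (Q(z) = 18*(-5 + z) = -90 + 18*z)
-13 + Q(F(0)*(-1) + 2)*3 = -13 + (-90 + 18*((3*0)*(-1) + 2))*3 = -13 + (-90 + 18*(0*(-1) + 2))*3 = -13 + (-90 + 18*(0 + 2))*3 = -13 + (-90 + 18*2)*3 = -13 + (-90 + 36)*3 = -13 - 54*3 = -13 - 162 = -175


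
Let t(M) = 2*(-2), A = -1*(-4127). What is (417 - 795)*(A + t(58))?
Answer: -1558494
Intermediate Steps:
A = 4127
t(M) = -4
(417 - 795)*(A + t(58)) = (417 - 795)*(4127 - 4) = -378*4123 = -1558494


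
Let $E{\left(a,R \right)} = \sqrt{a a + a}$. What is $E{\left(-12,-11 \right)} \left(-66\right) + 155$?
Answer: $155 - 132 \sqrt{33} \approx -603.28$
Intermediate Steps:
$E{\left(a,R \right)} = \sqrt{a + a^{2}}$ ($E{\left(a,R \right)} = \sqrt{a^{2} + a} = \sqrt{a + a^{2}}$)
$E{\left(-12,-11 \right)} \left(-66\right) + 155 = \sqrt{- 12 \left(1 - 12\right)} \left(-66\right) + 155 = \sqrt{\left(-12\right) \left(-11\right)} \left(-66\right) + 155 = \sqrt{132} \left(-66\right) + 155 = 2 \sqrt{33} \left(-66\right) + 155 = - 132 \sqrt{33} + 155 = 155 - 132 \sqrt{33}$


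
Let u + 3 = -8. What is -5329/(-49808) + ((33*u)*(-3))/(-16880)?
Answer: 1116019/26273720 ≈ 0.042477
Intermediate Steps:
u = -11 (u = -3 - 8 = -11)
-5329/(-49808) + ((33*u)*(-3))/(-16880) = -5329/(-49808) + ((33*(-11))*(-3))/(-16880) = -5329*(-1/49808) - 363*(-3)*(-1/16880) = 5329/49808 + 1089*(-1/16880) = 5329/49808 - 1089/16880 = 1116019/26273720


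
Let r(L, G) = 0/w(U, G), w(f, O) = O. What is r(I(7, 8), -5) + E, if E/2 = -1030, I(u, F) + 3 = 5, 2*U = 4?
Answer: -2060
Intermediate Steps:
U = 2 (U = (1/2)*4 = 2)
I(u, F) = 2 (I(u, F) = -3 + 5 = 2)
E = -2060 (E = 2*(-1030) = -2060)
r(L, G) = 0 (r(L, G) = 0/G = 0)
r(I(7, 8), -5) + E = 0 - 2060 = -2060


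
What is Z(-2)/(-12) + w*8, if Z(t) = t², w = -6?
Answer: -145/3 ≈ -48.333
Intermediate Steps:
Z(-2)/(-12) + w*8 = (-2)²/(-12) - 6*8 = 4*(-1/12) - 48 = -⅓ - 48 = -145/3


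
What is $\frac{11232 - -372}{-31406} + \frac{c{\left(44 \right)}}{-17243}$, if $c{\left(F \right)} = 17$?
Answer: $- \frac{100310837}{270766829} \approx -0.37047$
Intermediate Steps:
$\frac{11232 - -372}{-31406} + \frac{c{\left(44 \right)}}{-17243} = \frac{11232 - -372}{-31406} + \frac{17}{-17243} = \left(11232 + 372\right) \left(- \frac{1}{31406}\right) + 17 \left(- \frac{1}{17243}\right) = 11604 \left(- \frac{1}{31406}\right) - \frac{17}{17243} = - \frac{5802}{15703} - \frac{17}{17243} = - \frac{100310837}{270766829}$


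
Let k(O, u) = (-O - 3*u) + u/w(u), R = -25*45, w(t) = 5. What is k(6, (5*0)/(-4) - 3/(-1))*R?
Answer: 16200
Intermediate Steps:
R = -1125
k(O, u) = -O - 14*u/5 (k(O, u) = (-O - 3*u) + u/5 = -O - 14*u/5)
k(6, (5*0)/(-4) - 3/(-1))*R = (-1*6 - 14*((5*0)/(-4) - 3/(-1))/5)*(-1125) = (-6 - 14*(0*(-1/4) - 3*(-1))/5)*(-1125) = (-6 - 14*(0 + 3)/5)*(-1125) = (-6 - 14/5*3)*(-1125) = (-6 - 42/5)*(-1125) = -72/5*(-1125) = 16200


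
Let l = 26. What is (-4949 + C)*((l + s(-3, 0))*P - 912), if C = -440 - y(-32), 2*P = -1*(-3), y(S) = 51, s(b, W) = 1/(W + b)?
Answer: 4751840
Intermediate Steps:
P = 3/2 (P = (-1*(-3))/2 = (1/2)*3 = 3/2 ≈ 1.5000)
C = -491 (C = -440 - 1*51 = -440 - 51 = -491)
(-4949 + C)*((l + s(-3, 0))*P - 912) = (-4949 - 491)*((26 + 1/(0 - 3))*(3/2) - 912) = -5440*((26 + 1/(-3))*(3/2) - 912) = -5440*((26 - 1/3)*(3/2) - 912) = -5440*((77/3)*(3/2) - 912) = -5440*(77/2 - 912) = -5440*(-1747/2) = 4751840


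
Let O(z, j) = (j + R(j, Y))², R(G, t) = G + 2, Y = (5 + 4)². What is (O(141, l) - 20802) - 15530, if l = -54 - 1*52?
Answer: 7768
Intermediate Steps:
Y = 81 (Y = 9² = 81)
R(G, t) = 2 + G
l = -106 (l = -54 - 52 = -106)
O(z, j) = (2 + 2*j)² (O(z, j) = (j + (2 + j))² = (2 + 2*j)²)
(O(141, l) - 20802) - 15530 = (4*(1 - 106)² - 20802) - 15530 = (4*(-105)² - 20802) - 15530 = (4*11025 - 20802) - 15530 = (44100 - 20802) - 15530 = 23298 - 15530 = 7768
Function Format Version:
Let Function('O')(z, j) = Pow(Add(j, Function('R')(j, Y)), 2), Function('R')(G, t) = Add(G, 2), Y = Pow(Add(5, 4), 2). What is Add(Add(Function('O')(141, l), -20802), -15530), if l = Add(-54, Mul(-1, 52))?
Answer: 7768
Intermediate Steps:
Y = 81 (Y = Pow(9, 2) = 81)
Function('R')(G, t) = Add(2, G)
l = -106 (l = Add(-54, -52) = -106)
Function('O')(z, j) = Pow(Add(2, Mul(2, j)), 2) (Function('O')(z, j) = Pow(Add(j, Add(2, j)), 2) = Pow(Add(2, Mul(2, j)), 2))
Add(Add(Function('O')(141, l), -20802), -15530) = Add(Add(Mul(4, Pow(Add(1, -106), 2)), -20802), -15530) = Add(Add(Mul(4, Pow(-105, 2)), -20802), -15530) = Add(Add(Mul(4, 11025), -20802), -15530) = Add(Add(44100, -20802), -15530) = Add(23298, -15530) = 7768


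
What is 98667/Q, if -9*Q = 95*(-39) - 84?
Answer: 98667/421 ≈ 234.36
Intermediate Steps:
Q = 421 (Q = -(95*(-39) - 84)/9 = -(-3705 - 84)/9 = -⅑*(-3789) = 421)
98667/Q = 98667/421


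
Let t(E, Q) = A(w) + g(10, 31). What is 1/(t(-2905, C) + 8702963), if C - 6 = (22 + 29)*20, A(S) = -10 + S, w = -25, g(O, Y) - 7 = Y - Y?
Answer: 1/8702935 ≈ 1.1490e-7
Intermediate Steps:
g(O, Y) = 7 (g(O, Y) = 7 + (Y - Y) = 7 + 0 = 7)
C = 1026 (C = 6 + (22 + 29)*20 = 6 + 51*20 = 6 + 1020 = 1026)
t(E, Q) = -28 (t(E, Q) = (-10 - 25) + 7 = -35 + 7 = -28)
1/(t(-2905, C) + 8702963) = 1/(-28 + 8702963) = 1/8702935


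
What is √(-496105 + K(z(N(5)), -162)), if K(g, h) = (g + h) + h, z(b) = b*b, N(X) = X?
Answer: 6*I*√13789 ≈ 704.56*I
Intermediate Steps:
z(b) = b²
K(g, h) = g + 2*h
√(-496105 + K(z(N(5)), -162)) = √(-496105 + (5² + 2*(-162))) = √(-496105 + (25 - 324)) = √(-496105 - 299) = √(-496404) = 6*I*√13789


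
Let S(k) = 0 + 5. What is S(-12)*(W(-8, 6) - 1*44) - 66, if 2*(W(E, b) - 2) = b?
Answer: -261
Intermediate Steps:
W(E, b) = 2 + b/2
S(k) = 5
S(-12)*(W(-8, 6) - 1*44) - 66 = 5*((2 + (1/2)*6) - 1*44) - 66 = 5*((2 + 3) - 44) - 66 = 5*(5 - 44) - 66 = 5*(-39) - 66 = -195 - 66 = -261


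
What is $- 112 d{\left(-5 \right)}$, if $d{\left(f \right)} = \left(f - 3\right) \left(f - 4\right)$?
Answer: $-8064$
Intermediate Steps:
$d{\left(f \right)} = \left(-4 + f\right) \left(-3 + f\right)$ ($d{\left(f \right)} = \left(-3 + f\right) \left(-4 + f\right) = \left(-4 + f\right) \left(-3 + f\right)$)
$- 112 d{\left(-5 \right)} = - 112 \left(12 + \left(-5\right)^{2} - -35\right) = - 112 \left(12 + 25 + 35\right) = \left(-112\right) 72 = -8064$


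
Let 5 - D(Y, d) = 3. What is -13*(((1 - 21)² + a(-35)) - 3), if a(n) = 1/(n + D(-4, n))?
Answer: -170300/33 ≈ -5160.6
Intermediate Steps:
D(Y, d) = 2 (D(Y, d) = 5 - 1*3 = 5 - 3 = 2)
a(n) = 1/(2 + n) (a(n) = 1/(n + 2) = 1/(2 + n))
-13*(((1 - 21)² + a(-35)) - 3) = -13*(((1 - 21)² + 1/(2 - 35)) - 3) = -13*(((-20)² + 1/(-33)) - 3) = -13*((400 - 1/33) - 3) = -13*(13199/33 - 3) = -13*13100/33 = -170300/33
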